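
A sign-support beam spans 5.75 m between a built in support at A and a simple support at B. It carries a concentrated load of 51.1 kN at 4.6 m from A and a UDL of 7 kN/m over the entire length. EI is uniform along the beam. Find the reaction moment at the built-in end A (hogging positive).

Choose R_B as the redundant. The primary structure is the cantilever fixed at A.
Downward deflection at the released point B due to the loads:
  point load 51.1 at a = 4.6: Pa²(3L − a)/(6EI) = 2280/EI
  UDL 7: wL⁴/(8EI) = 956.5/EI
  δ_0 = 3236/EI
Flexibility coefficient — unit upward force at B: δ_{BB} = L³/(3EI) = 63.37/EI.
Compatibility at B: δ_0 − R_B·δ_{BB} = 0, so R_B = 3236/63.37 = 51.07 kN.
Moment equilibrium about A: M_A = Σ(load moments about A) − R_B·L = 350.8 − 51.07×5.75 = 57.14 kN·m.

M_A = 57.14 kN·m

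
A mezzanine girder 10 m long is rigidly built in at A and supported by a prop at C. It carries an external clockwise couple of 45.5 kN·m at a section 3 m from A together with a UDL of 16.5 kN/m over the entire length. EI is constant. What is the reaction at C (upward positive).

R_C = 65.36 kN

Remove the prop at C; the released (primary) structure is a cantilever built in at A.
Downward deflection at the released point C due to the loads:
  clockwise couple 45.5 at a = 3: M₀a(2L − a)/(2EI) = 1160/EI
  UDL 16.5: wL⁴/(8EI) = 20625/EI
  δ_0 = 21785/EI
Tip deflection under a unit load at C: L³/(3EI) = 333.3/EI.
The prop prevents deflection at C: R_C = δ_0/δ_{CC} = 21785/333.3 = 65.36 kN.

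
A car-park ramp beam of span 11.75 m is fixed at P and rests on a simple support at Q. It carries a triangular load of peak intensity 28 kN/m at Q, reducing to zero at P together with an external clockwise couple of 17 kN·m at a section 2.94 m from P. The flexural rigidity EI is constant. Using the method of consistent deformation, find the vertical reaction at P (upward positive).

Take the reaction at Q as the redundant and release it; the primary structure is a cantilever fixed at P.
Free-end deflection of the primary structure under the applied loading (downward +):
  triangular load, peak 28 at the free end: 11w₀L⁴/(120EI) = 48924/EI
  clockwise couple 17 at a = 2.94: M₀a(2L − a)/(2EI) = 513.8/EI
  δ_0 = 49438/EI
Tip deflection under a unit load at Q: L³/(3EI) = 540.7/EI.
Compatibility at Q: δ_0 − R_Q·δ_{QQ} = 0, so R_Q = 49438/540.7 = 91.43 kN.
Vertical equilibrium: R_P = ΣP − R_Q = 164.5 − 91.43 = 73.07 kN.

R_P = 73.07 kN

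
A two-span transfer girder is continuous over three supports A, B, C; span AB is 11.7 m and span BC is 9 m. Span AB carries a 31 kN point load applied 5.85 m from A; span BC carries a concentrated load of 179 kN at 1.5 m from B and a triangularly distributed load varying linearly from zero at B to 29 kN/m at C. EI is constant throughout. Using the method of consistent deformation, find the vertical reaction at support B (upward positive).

R_B = 245 kN

Insert a hinge at B; M_B is the redundant, and each span becomes simply supported.
End slopes at the hinge B, treating each span as simply supported:
  span AB: point load 31 at a = 5.85: Pab(L + a)/(6LEI) = 265.2/EI
  span BC: point load 179 at a = 1.5: Pab(L + b)/(6LEI) = 615.3/EI
  span BC: triangular load, peak 29: 7w₀L³/(360EI) = 411.1/EI
  relative rotation θ_0 = (265.2 + 1026)/EI = 1292/EI
A unit hogging moment at B produces rotation L₁/(3EI) + L₂/(3EI) = 6.9/EI.
Compatibility: M_B·(L₁+L₂)/(3EI) = θ_0, giving M_B = 187.2 kN·m (hogging).
Span AB, ΣM about A with M_B applied at B: R_B^{AB}·11.7 = 181.3 + 187.2, so R_B^{AB} = 31.5 kN and R_A = 31 − 31.5 = -0.4992 kN.
Span BC, ΣM about C: R_B^{BC}·9 = 1734 + 187.2, so R_B^{BC} = 213.5 kN and R_C = 309.5 − 213.5 = 96.03 kN.
R_B = 31.5 + 213.5 = 245 kN.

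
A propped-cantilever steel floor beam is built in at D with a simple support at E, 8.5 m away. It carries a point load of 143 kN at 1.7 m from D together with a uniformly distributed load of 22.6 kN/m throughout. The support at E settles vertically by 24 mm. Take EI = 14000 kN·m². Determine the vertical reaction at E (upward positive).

Choose R_E as the redundant. The primary structure is the cantilever fixed at D.
Primary-structure tip deflection at E by superposition:
  point load 143 at a = 1.7: Pa²(3L − a)/(6EI) = 1639/EI
  UDL 22.6: wL⁴/(8EI) = 14747/EI
  δ_0 = 16386/EI
Flexibility coefficient — unit upward force at E: δ_{EE} = L³/(3EI) = 204.7/EI.
With EI = 14000 kN·m²: δ_0 = 1.1704 m and δ_{EE} = 0.014622 m/kN.
Compatibility — the beam at E must follow the support down by 0.024 m: δ_0 − R_E·δ_{EE} = 0.024, so R_E = (1.1704 − 0.024)/0.014622 = 78.4 kN.

R_E = 78.4 kN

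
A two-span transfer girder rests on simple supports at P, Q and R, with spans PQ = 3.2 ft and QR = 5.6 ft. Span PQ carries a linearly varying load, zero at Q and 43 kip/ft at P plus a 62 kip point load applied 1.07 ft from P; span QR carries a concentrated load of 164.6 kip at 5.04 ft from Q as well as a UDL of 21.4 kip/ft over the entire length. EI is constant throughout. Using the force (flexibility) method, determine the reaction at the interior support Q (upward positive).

Take M_Q as the redundant. Released structure: two simple spans PQ and QR with a hinge at Q.
Rotations at Q on the released spans (each span's end-slope, ×1/EI):
  span PQ: triangular load, peak 43: 7w₀L³/(360EI) = 27.4/EI
  span PQ: point load 62 at a = 1.07: Pab(L + a)/(6LEI) = 31.43/EI
  span QR: point load 164.6 at a = 5.04: Pab(L + b)/(6LEI) = 85.17/EI
  span QR: UDL 21.4: wL³/(24EI) = 156.6/EI
  relative rotation θ_0 = (58.82 + 241.8)/EI = 300.6/EI
A unit hogging moment at Q produces rotation L₁/(3EI) + L₂/(3EI) = 2.933/EI.
Compatibility: M_Q·(L₁+L₂)/(3EI) = θ_0, giving M_Q = 102.5 kip·ft (hogging).
Span PQ, ΣM about P with M_Q applied at Q: R_Q^{PQ}·3.2 = 139.7 + 102.5, so R_Q^{PQ} = 75.69 kip and R_P = 130.8 − 75.69 = 55.11 kip.
Span QR, ΣM about R: R_Q^{QR}·5.6 = 427.7 + 102.5, so R_Q^{QR} = 94.68 kip and R_R = 284.4 − 94.68 = 189.8 kip.
R_Q = 75.69 + 94.68 = 170.4 kip.

R_Q = 170.4 kip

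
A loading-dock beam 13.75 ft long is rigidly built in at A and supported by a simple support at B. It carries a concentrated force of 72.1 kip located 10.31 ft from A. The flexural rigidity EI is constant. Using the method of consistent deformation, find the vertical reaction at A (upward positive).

Release the roller at B. Primary structure: cantilever fixed at A.
Downward deflection at the released point B due to the loads:
  point load 72.1 at a = 10.31: Pa²(3L − a)/(6EI) = 39520/EI
Flexibility coefficient — unit upward force at B: δ_{BB} = L³/(3EI) = 866.5/EI.
The prop prevents deflection at B: R_B = δ_0/δ_{BB} = 39520/866.5 = 45.61 kip.
Vertical equilibrium: R_A = ΣP − R_B = 72.1 − 45.61 = 26.49 kip.

R_A = 26.49 kip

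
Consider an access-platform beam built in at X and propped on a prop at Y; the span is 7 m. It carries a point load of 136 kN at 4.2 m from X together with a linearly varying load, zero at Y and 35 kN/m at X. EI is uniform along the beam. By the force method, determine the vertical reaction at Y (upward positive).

R_Y = 83.25 kN

Release the roller at Y. Primary structure: cantilever fixed at X.
Primary-structure tip deflection at Y by superposition:
  point load 136 at a = 4.2: Pa²(3L − a)/(6EI) = 6717/EI
  triangular load, peak 35 at the fixed end: w₀L⁴/(30EI) = 2801/EI
  δ_0 = 9518/EI
Tip deflection under a unit load at Y: L³/(3EI) = 114.3/EI.
The prop prevents deflection at Y: R_Y = δ_0/δ_{YY} = 9518/114.3 = 83.25 kN.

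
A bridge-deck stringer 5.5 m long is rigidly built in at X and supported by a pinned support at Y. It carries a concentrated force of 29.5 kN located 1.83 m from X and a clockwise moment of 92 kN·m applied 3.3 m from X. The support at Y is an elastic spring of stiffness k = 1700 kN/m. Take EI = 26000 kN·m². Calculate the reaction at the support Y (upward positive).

R_Y = 19.93 kN

Release the roller at Y. Primary structure: cantilever fixed at X.
Deflection at Y on the released cantilever, summing each load's contribution:
  point load 29.5 at a = 1.83: Pa²(3L − a)/(6EI) = 241.5/EI
  clockwise couple 92 at a = 3.3: M₀a(2L − a)/(2EI) = 1169/EI
  δ_0 = 1410/EI
Flexibility coefficient — unit upward force at Y: δ_{YY} = L³/(3EI) = 55.46/EI.
With EI = 26000 kN·m²: δ_0 = 0.054246 m and δ_{YY} = 0.002133 m/kN.
Compatibility — the spring shortens by R_Y/k under the reaction it provides: δ_0 − R_Y·δ_{YY} = R_Y/k. With 1/k = 0.000588 m/kN, R_Y = δ_0 / (δ_{YY} + 1/k) = 0.054246 / (0.002133 + 0.000588) = 19.93 kN.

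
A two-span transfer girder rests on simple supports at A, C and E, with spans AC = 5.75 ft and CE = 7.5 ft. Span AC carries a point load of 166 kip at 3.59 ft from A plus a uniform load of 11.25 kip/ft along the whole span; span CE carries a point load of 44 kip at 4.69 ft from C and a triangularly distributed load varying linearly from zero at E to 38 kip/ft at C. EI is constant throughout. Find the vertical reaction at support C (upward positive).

Insert a hinge at C; M_C is the redundant, and each span becomes simply supported.
Rotations at C on the released spans (each span's end-slope, ×1/EI):
  span AC: point load 166 at a = 3.59: Pab(L + a)/(6LEI) = 348.5/EI
  span AC: UDL 11.25: wL³/(24EI) = 89.11/EI
  span CE: point load 44 at a = 4.69: Pab(L + b)/(6LEI) = 132.9/EI
  span CE: triangular load, peak 38: w₀L³/(45EI) = 356.2/EI
  relative rotation θ_0 = (437.6 + 489.1)/EI = 926.7/EI
A unit hogging moment at C produces rotation L₁/(3EI) + L₂/(3EI) = 4.417/EI.
Compatibility: M_C·(L₁+L₂)/(3EI) = θ_0, giving M_C = 209.8 kip·ft (hogging).
Span AC, ΣM about A with M_C applied at C: R_C^{AC}·5.75 = 781.9 + 209.8, so R_C^{AC} = 172.5 kip and R_A = 230.7 − 172.5 = 58.21 kip.
Span CE, ΣM about E: R_C^{CE}·7.5 = 836.1 + 209.8, so R_C^{CE} = 139.5 kip and R_E = 186.5 − 139.5 = 47.04 kip.
R_C = 172.5 + 139.5 = 311.9 kip.

R_C = 311.9 kip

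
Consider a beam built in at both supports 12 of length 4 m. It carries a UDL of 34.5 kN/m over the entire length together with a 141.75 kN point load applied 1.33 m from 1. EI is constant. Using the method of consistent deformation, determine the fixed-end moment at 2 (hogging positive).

Take the two fixed-end moments M_1, M_2 as redundants; the released structure is the simple span 12.
Simple-span end rotations at 1 and 2 under the given loads:
  at 1: UDL 34.5: wL³/(24EI) = 92/EI
  at 2: UDL 34.5: wL³/(24EI) = 92/EI
  at 1: point load 141.75 at a = 1.33: Pab(L + b)/(6LEI) = 139.9/EI
  at 2: point load 141.75 at a = 1.33: Pab(L + a)/(6LEI) = 111.8/EI
  θ_10 = 231.9/EI,  θ_20 = 203.8/EI
Flexibility coefficients: a unit moment at one end gives L/(3EI) there and L/(6EI) at the far end, so f₁₁ = f₂₂ = 1.333/EI and f₁₂ = f₂₁ = 0.6667/EI.
Compatibility — zero rotation at each built-in end:
  1.333 M_1 + 0.6667 M_2 = 231.9
  0.6667 M_1 + 1.333 M_2 = 203.8
Solving the pair gives M_1 = 130 kN·m and M_2 = 87.84 kN·m (hogging).

M_2 = 87.84 kN·m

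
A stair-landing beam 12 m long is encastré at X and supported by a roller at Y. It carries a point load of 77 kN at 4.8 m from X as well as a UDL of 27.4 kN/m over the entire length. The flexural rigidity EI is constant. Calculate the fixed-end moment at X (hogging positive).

Remove the prop at Y; the released (primary) structure is a cantilever built in at X.
Downward deflection at the released point Y due to the loads:
  point load 77 at a = 4.8: Pa²(3L − a)/(6EI) = 9225/EI
  UDL 27.4: wL⁴/(8EI) = 71021/EI
  δ_0 = 80246/EI
Tip deflection under a unit load at Y: L³/(3EI) = 576/EI.
The prop prevents deflection at Y: R_Y = δ_0/δ_{YY} = 80246/576 = 139.3 kN.
Moment equilibrium about X: M_X = Σ(load moments about X) − R_Y·L = 2342 − 139.3×12 = 670.6 kN·m.

M_X = 670.6 kN·m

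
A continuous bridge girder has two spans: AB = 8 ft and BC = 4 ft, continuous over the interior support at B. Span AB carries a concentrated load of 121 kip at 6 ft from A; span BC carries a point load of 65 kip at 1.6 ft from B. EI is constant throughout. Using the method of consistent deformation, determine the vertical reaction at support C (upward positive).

Insert a hinge at B; M_B is the redundant, and each span becomes simply supported.
Rotations at B on the released spans (each span's end-slope, ×1/EI):
  span AB: point load 121 at a = 6: Pab(L + a)/(6LEI) = 423.5/EI
  span BC: point load 65 at a = 1.6: Pab(L + b)/(6LEI) = 66.56/EI
  relative rotation θ_0 = (423.5 + 66.56)/EI = 490.1/EI
A unit hogging moment at B produces rotation L₁/(3EI) + L₂/(3EI) = 4/EI.
Slope continuity at B: θ_0 = M_B·4/EI, so M_B = 490.1/4 = 122.5 kip·ft (hogging).
Span BC, ΣM about C: R_B^{BC}·4 = 156 + 122.5, so R_B^{BC} = 69.63 kip and R_C = 65 − 69.63 = -4.629 kip.

R_C = -4.629 kip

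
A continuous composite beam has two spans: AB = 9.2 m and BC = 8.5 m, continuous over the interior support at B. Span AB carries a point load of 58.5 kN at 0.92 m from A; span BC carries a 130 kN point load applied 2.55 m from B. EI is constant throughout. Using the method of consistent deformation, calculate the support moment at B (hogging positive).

M_B = 108.6 kN·m

Take M_B as the redundant. Released structure: two simple spans AB and BC with a hinge at B.
Discontinuity in slope at B on the released structure — sum the simple-span end rotations:
  span AB: point load 58.5 at a = 0.92: Pab(L + a)/(6LEI) = 81.7/EI
  span BC: point load 130 at a = 2.55: Pab(L + b)/(6LEI) = 558.9/EI
  relative rotation θ_0 = (81.7 + 558.9)/EI = 640.6/EI
A unit hogging moment at B produces rotation L₁/(3EI) + L₂/(3EI) = 5.9/EI.
Compatibility: M_B·(L₁+L₂)/(3EI) = θ_0, giving M_B = 108.6 kN·m (hogging).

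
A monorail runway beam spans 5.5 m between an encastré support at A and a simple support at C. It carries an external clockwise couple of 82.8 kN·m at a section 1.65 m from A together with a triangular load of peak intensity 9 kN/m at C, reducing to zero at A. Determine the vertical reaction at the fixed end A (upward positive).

Release the roller at C. Primary structure: cantilever fixed at A.
Primary-structure tip deflection at C by superposition:
  clockwise couple 82.8 at a = 1.65: M₀a(2L − a)/(2EI) = 638.7/EI
  triangular load, peak 9 at the free end: 11w₀L⁴/(120EI) = 754.9/EI
  δ_0 = 1394/EI
Flexibility coefficient — unit upward force at C: δ_{CC} = L³/(3EI) = 55.46/EI.
Compatibility at C: δ_0 − R_C·δ_{CC} = 0, so R_C = 1394/55.46 = 25.13 kN.
Vertical equilibrium: R_A = ΣP − R_C = 24.75 − 25.13 = -0.3792 kN.

R_A = -0.3792 kN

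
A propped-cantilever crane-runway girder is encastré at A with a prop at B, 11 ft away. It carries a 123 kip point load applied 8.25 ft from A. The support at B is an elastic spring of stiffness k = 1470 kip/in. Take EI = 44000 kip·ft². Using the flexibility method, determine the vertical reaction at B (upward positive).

Remove the prop at B; the released (primary) structure is a cantilever built in at A.
Deflection at B on the released cantilever, summing each load's contribution:
  point load 123 at a = 8.25: Pa²(3L − a)/(6EI) = 34533/EI
Flexibility coefficient — unit upward force at B: δ_{BB} = L³/(3EI) = 443.7/EI.
With EI = 44000 kip·ft²: δ_0 = 0.78485 ft and δ_{BB} = 0.010083 ft/kip.
Compatibility — the spring shortens by R_B/k under the reaction it provides: δ_0 − R_B·δ_{BB} = R_B/k. With 1/k = 1/(1470×12) ft/kip = 0.000057 ft/kip, R_B = δ_0 / (δ_{BB} + 1/k) = 0.78485 / (0.010083 + 0.000057) = 77.4 kip.

R_B = 77.4 kip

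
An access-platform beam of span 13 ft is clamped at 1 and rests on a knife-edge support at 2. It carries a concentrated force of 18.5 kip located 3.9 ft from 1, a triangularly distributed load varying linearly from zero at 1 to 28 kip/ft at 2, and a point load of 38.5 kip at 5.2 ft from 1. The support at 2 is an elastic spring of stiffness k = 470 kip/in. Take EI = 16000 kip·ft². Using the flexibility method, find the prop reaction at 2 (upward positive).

R_2 = 109.9 kip

Choose R_2 as the redundant. The primary structure is the cantilever fixed at 1.
Downward deflection at the released point 2 due to the loads:
  point load 18.5 at a = 3.9: Pa²(3L − a)/(6EI) = 1646/EI
  triangular load, peak 28 at the free end: 11w₀L⁴/(120EI) = 73307/EI
  point load 38.5 at a = 5.2: Pa²(3L − a)/(6EI) = 5865/EI
  δ_0 = 80817/EI
Flexibility coefficient — unit upward force at 2: δ_{22} = L³/(3EI) = 732.3/EI.
With EI = 16000 kip·ft²: δ_0 = 5.0511 ft and δ_{22} = 0.045771 ft/kip.
Compatibility — the spring shortens by R_2/k under the reaction it provides: δ_0 − R_2·δ_{22} = R_2/k. With 1/k = 1/(470×12) ft/kip = 0.000177 ft/kip, R_2 = δ_0 / (δ_{22} + 1/k) = 5.0511 / (0.045771 + 0.000177) = 109.9 kip.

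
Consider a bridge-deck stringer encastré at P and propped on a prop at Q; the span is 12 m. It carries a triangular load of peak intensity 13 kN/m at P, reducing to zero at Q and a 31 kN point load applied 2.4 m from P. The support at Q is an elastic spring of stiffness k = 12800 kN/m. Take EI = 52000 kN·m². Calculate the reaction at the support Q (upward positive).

Release the roller at Q. Primary structure: cantilever fixed at P.
Free-end deflection of the primary structure under the applied loading (downward +):
  triangular load, peak 13 at the fixed end: w₀L⁴/(30EI) = 8986/EI
  point load 31 at a = 2.4: Pa²(3L − a)/(6EI) = 999.9/EI
  δ_0 = 9986/EI
Tip deflection under a unit load at Q: L³/(3EI) = 576/EI.
With EI = 52000 kN·m²: δ_0 = 0.19203 m and δ_{QQ} = 0.011077 m/kN.
Compatibility — the spring shortens by R_Q/k under the reaction it provides: δ_0 − R_Q·δ_{QQ} = R_Q/k. With 1/k = 0.000078 m/kN, R_Q = δ_0 / (δ_{QQ} + 1/k) = 0.19203 / (0.011077 + 0.000078) = 17.21 kN.

R_Q = 17.21 kN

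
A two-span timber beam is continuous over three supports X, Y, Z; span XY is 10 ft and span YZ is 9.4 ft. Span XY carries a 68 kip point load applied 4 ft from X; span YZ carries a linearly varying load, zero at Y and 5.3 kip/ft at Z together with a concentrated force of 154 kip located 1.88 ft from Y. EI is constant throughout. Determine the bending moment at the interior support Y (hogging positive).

Take M_Y as the redundant. Released structure: two simple spans XY and YZ with a hinge at Y.
End slopes at the hinge Y, treating each span as simply supported:
  span XY: point load 68 at a = 4: Pab(L + a)/(6LEI) = 380.8/EI
  span YZ: triangular load, peak 5.3: 7w₀L³/(360EI) = 85.6/EI
  span YZ: point load 154 at a = 1.88: Pab(L + b)/(6LEI) = 653.2/EI
  relative rotation θ_0 = (380.8 + 738.8)/EI = 1120/EI
A unit hogging moment at Y produces rotation L₁/(3EI) + L₂/(3EI) = 6.467/EI.
Compatibility: M_Y·(L₁+L₂)/(3EI) = θ_0, giving M_Y = 173.1 kip·ft (hogging).

M_Y = 173.1 kip·ft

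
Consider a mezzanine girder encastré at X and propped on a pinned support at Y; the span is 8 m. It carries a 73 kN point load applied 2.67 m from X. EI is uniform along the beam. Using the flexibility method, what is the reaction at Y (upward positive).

Choose R_Y as the redundant. The primary structure is the cantilever fixed at X.
Downward deflection at the released point Y due to the loads:
  point load 73 at a = 2.67: Pa²(3L − a)/(6EI) = 1850/EI
Tip deflection under a unit load at Y: L³/(3EI) = 170.7/EI.
The prop prevents deflection at Y: R_Y = δ_0/δ_{YY} = 1850/170.7 = 10.84 kN.

R_Y = 10.84 kN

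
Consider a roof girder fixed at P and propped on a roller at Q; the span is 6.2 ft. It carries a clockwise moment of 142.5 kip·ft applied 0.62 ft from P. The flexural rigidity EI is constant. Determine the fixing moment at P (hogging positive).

Release the roller at Q. Primary structure: cantilever fixed at P.
Primary-structure tip deflection at Q by superposition:
  clockwise couple 142.5 at a = 0.62: M₀a(2L − a)/(2EI) = 520.4/EI
Tip deflection under a unit load at Q: L³/(3EI) = 79.44/EI.
Compatibility at Q: δ_0 − R_Q·δ_{QQ} = 0, so R_Q = 520.4/79.44 = 6.55 kip.
Moment equilibrium about P: M_P = Σ(load moments about P) − R_Q·L = 142.5 − 6.55×6.2 = 101.9 kip·ft.

M_P = 101.9 kip·ft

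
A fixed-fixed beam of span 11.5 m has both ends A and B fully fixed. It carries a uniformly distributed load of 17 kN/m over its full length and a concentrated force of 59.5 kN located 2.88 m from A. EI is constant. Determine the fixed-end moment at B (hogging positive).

M_B = 219.5 kN·m

Release both end moments; the primary structure is a simply-supported span AB with redundants M_A and M_B.
On the primary (simply-supported) span, the end slopes from the loading are:
  at A: UDL 17: wL³/(24EI) = 1077/EI
  at B: UDL 17: wL³/(24EI) = 1077/EI
  at A: point load 59.5 at a = 2.88: Pab(L + b)/(6LEI) = 430.7/EI
  at B: point load 59.5 at a = 2.88: Pab(L + a)/(6LEI) = 307.8/EI
  θ_A0 = 1508/EI,  θ_B0 = 1385/EI
Flexibility coefficients: a unit moment at one end gives L/(3EI) there and L/(6EI) at the far end, so f₁₁ = f₂₂ = 3.833/EI and f₁₂ = f₂₁ = 1.917/EI.
Compatibility — zero rotation at each built-in end:
  3.833 M_A + 1.917 M_B = 1508
  1.917 M_A + 3.833 M_B = 1385
Solving the pair gives M_A = 283.6 kN·m and M_B = 219.5 kN·m (hogging).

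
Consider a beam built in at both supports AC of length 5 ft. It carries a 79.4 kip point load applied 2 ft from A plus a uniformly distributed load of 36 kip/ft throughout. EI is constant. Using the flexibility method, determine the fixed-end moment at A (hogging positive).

Take the two fixed-end moments M_A, M_C as redundants; the released structure is the simple span AC.
Simple-span end rotations at A and C under the given loads:
  at A: point load 79.4 at a = 2: Pab(L + b)/(6LEI) = 127/EI
  at C: point load 79.4 at a = 2: Pab(L + a)/(6LEI) = 111.2/EI
  at A: UDL 36: wL³/(24EI) = 187.5/EI
  at C: UDL 36: wL³/(24EI) = 187.5/EI
  θ_A0 = 314.5/EI,  θ_C0 = 298.7/EI
Flexibility coefficients: a unit moment at one end gives L/(3EI) there and L/(6EI) at the far end, so f₁₁ = f₂₂ = 1.667/EI and f₁₂ = f₂₁ = 0.8333/EI.
Compatibility — zero rotation at each built-in end:
  1.667 M_A + 0.8333 M_C = 314.5
  0.8333 M_A + 1.667 M_C = 298.7
Solving the pair gives M_A = 132.2 kip·ft and M_C = 113.1 kip·ft (hogging).

M_A = 132.2 kip·ft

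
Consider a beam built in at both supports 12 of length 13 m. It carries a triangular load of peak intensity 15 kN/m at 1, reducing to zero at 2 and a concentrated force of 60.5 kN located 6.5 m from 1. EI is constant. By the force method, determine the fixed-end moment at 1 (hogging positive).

Release both end moments; the primary structure is a simply-supported span 12 with redundants M_1 and M_2.
On the primary (simply-supported) span, the end slopes from the loading are:
  at 1: triangular load, peak 15: w₀L³/(45EI) = 732.3/EI
  at 2: triangular load, peak 15: 7w₀L³/(360EI) = 640.8/EI
  at 1: point load 60.5 at a = 6.5: Pab(L + b)/(6LEI) = 639/EI
  at 2: point load 60.5 at a = 6.5: Pab(L + a)/(6LEI) = 639/EI
  θ_10 = 1371/EI,  θ_20 = 1280/EI
Flexibility coefficients: a unit moment at one end gives L/(3EI) there and L/(6EI) at the far end, so f₁₁ = f₂₂ = 4.333/EI and f₁₂ = f₂₁ = 2.167/EI.
Compatibility — zero rotation at each built-in end:
  4.333 M_1 + 2.167 M_2 = 1371
  2.167 M_1 + 4.333 M_2 = 1280
Solving the pair gives M_1 = 225.1 kN·m and M_2 = 182.8 kN·m (hogging).

M_1 = 225.1 kN·m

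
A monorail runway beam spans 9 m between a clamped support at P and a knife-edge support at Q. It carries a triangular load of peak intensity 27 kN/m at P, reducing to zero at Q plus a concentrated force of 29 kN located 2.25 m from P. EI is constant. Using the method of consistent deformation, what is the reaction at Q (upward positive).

R_Q = 26.79 kN

Remove the prop at Q; the released (primary) structure is a cantilever built in at P.
Primary-structure tip deflection at Q by superposition:
  triangular load, peak 27 at the fixed end: w₀L⁴/(30EI) = 5905/EI
  point load 29 at a = 2.25: Pa²(3L − a)/(6EI) = 605.6/EI
  δ_0 = 6511/EI
Tip deflection under a unit load at Q: L³/(3EI) = 243/EI.
The prop prevents deflection at Q: R_Q = δ_0/δ_{QQ} = 6511/243 = 26.79 kN.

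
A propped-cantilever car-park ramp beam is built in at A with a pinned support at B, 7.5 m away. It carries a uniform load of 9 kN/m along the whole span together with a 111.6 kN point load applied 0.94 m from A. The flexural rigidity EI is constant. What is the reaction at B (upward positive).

R_B = 27.83 kN

Take the reaction at B as the redundant and release it; the primary structure is a cantilever fixed at A.
Deflection at B on the released cantilever, summing each load's contribution:
  UDL 9: wL⁴/(8EI) = 3560/EI
  point load 111.6 at a = 0.94: Pa²(3L − a)/(6EI) = 354.3/EI
  δ_0 = 3914/EI
Flexibility coefficient — unit upward force at B: δ_{BB} = L³/(3EI) = 140.6/EI.
Compatibility at B: δ_0 − R_B·δ_{BB} = 0, so R_B = 3914/140.6 = 27.83 kN.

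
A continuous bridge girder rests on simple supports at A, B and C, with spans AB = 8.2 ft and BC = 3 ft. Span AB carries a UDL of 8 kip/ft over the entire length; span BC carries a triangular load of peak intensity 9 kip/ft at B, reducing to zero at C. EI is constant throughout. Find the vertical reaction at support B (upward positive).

R_B = 64.87 kip

Release continuity at B by inserting a hinge; the redundant is the internal moment M_B. The primary structure is two simply-supported spans AB and BC.
Discontinuity in slope at B on the released structure — sum the simple-span end rotations:
  span AB: UDL 8: wL³/(24EI) = 183.8/EI
  span BC: triangular load, peak 9: w₀L³/(45EI) = 5.4/EI
  relative rotation θ_0 = (183.8 + 5.4)/EI = 189.2/EI
A unit hogging moment at B produces rotation L₁/(3EI) + L₂/(3EI) = 3.733/EI.
Slope continuity at B: θ_0 = M_B·3.733/EI, so M_B = 189.2/3.733 = 50.68 kip·ft (hogging).
Span AB, ΣM about A with M_B applied at B: R_B^{AB}·8.2 = 269 + 50.68, so R_B^{AB} = 38.98 kip and R_A = 65.6 − 38.98 = 26.62 kip.
Span BC, ΣM about C: R_B^{BC}·3 = 27 + 50.68, so R_B^{BC} = 25.89 kip and R_C = 13.5 − 25.89 = -12.39 kip.
R_B = 38.98 + 25.89 = 64.87 kip.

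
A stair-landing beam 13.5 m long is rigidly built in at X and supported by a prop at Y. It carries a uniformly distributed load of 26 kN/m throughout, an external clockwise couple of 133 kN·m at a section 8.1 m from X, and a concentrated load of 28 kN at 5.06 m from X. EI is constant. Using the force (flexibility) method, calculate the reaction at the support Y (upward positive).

Take the reaction at Y as the redundant and release it; the primary structure is a cantilever fixed at X.
Downward deflection at the released point Y due to the loads:
  UDL 26: wL⁴/(8EI) = 107949/EI
  clockwise couple 133 at a = 8.1: M₀a(2L − a)/(2EI) = 10180/EI
  point load 28 at a = 5.06: Pa²(3L − a)/(6EI) = 4234/EI
  δ_0 = 122364/EI
Tip deflection under a unit load at Y: L³/(3EI) = 820.1/EI.
The prop prevents deflection at Y: R_Y = δ_0/δ_{YY} = 122364/820.1 = 149.2 kN.

R_Y = 149.2 kN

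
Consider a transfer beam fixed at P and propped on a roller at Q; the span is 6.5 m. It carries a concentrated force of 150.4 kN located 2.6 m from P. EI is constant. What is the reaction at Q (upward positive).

R_Q = 31.28 kN

Choose R_Q as the redundant. The primary structure is the cantilever fixed at P.
Free-end deflection of the primary structure under the applied loading (downward +):
  point load 150.4 at a = 2.6: Pa²(3L − a)/(6EI) = 2864/EI
Tip deflection under a unit load at Q: L³/(3EI) = 91.54/EI.
Compatibility at Q: δ_0 − R_Q·δ_{QQ} = 0, so R_Q = 2864/91.54 = 31.28 kN.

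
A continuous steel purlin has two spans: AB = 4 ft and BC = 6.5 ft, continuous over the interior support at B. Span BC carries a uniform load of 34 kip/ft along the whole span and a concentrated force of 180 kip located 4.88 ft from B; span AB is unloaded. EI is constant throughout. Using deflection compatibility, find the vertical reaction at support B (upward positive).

R_B = 234.4 kip

Take M_B as the redundant. Released structure: two simple spans AB and BC with a hinge at B.
Rotations at B on the released spans (each span's end-slope, ×1/EI):
  span BC: UDL 34: wL³/(24EI) = 389.1/EI
  span BC: point load 180 at a = 4.88: Pab(L + b)/(6LEI) = 296.3/EI
  relative rotation θ_0 = (0 + 685.3)/EI = 685.3/EI
A unit hogging moment at B produces rotation L₁/(3EI) + L₂/(3EI) = 3.5/EI.
Compatibility: M_B·(L₁+L₂)/(3EI) = θ_0, giving M_B = 195.8 kip·ft (hogging).
Span AB, ΣM about A with M_B applied at B: R_B^{AB}·4 = 0 + 195.8, so R_B^{AB} = 48.95 kip and R_A = 0 − 48.95 = -48.95 kip.
Span BC, ΣM about C: R_B^{BC}·6.5 = 1010 + 195.8, so R_B^{BC} = 185.5 kip and R_C = 401 − 185.5 = 215.5 kip.
R_B = 48.95 + 185.5 = 234.4 kip.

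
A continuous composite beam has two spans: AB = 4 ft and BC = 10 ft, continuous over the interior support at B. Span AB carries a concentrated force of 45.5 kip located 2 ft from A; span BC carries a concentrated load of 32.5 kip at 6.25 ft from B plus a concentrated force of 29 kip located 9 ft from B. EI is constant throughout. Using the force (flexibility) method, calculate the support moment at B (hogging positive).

M_B = 57.41 kip·ft

Take M_B as the redundant. Released structure: two simple spans AB and BC with a hinge at B.
Rotations at B on the released spans (each span's end-slope, ×1/EI):
  span AB: point load 45.5 at a = 2: Pab(L + a)/(6LEI) = 45.5/EI
  span BC: point load 32.5 at a = 6.25: Pab(L + b)/(6LEI) = 174.6/EI
  span BC: point load 29 at a = 9: Pab(L + b)/(6LEI) = 47.85/EI
  relative rotation θ_0 = (45.5 + 222.4)/EI = 267.9/EI
A unit hogging moment at B produces rotation L₁/(3EI) + L₂/(3EI) = 4.667/EI.
Slope continuity at B: θ_0 = M_B·4.667/EI, so M_B = 267.9/4.667 = 57.41 kip·ft (hogging).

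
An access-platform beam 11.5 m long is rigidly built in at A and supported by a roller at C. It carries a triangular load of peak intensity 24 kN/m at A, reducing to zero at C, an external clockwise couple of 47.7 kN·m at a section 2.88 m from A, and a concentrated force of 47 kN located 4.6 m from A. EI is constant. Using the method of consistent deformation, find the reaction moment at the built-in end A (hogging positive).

M_A = 331.7 kN·m

Remove the prop at C; the released (primary) structure is a cantilever built in at A.
Deflection at C on the released cantilever, summing each load's contribution:
  triangular load, peak 24 at the fixed end: w₀L⁴/(30EI) = 13992/EI
  clockwise couple 47.7 at a = 2.88: M₀a(2L − a)/(2EI) = 1382/EI
  point load 47 at a = 4.6: Pa²(3L − a)/(6EI) = 4956/EI
  δ_0 = 20330/EI
Tip deflection under a unit load at C: L³/(3EI) = 507/EI.
The prop prevents deflection at C: R_C = δ_0/δ_{CC} = 20330/507 = 40.1 kN.
Moment equilibrium about A: M_A = Σ(load moments about A) − R_C·L = 792.9 − 40.1×11.5 = 331.7 kN·m.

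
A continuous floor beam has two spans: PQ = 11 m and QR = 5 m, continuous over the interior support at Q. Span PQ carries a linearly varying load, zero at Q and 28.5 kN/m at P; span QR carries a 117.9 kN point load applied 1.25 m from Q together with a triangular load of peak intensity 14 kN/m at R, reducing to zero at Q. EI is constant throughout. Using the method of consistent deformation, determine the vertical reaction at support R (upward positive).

Insert a hinge at Q; M_Q is the redundant, and each span becomes simply supported.
End slopes at the hinge Q, treating each span as simply supported:
  span PQ: triangular load, peak 28.5: 7w₀L³/(360EI) = 737.6/EI
  span QR: point load 117.9 at a = 1.25: Pab(L + b)/(6LEI) = 161.2/EI
  span QR: triangular load, peak 14: 7w₀L³/(360EI) = 34.03/EI
  relative rotation θ_0 = (737.6 + 195.2)/EI = 932.8/EI
A unit hogging moment at Q produces rotation L₁/(3EI) + L₂/(3EI) = 5.333/EI.
Compatibility: M_Q·(L₁+L₂)/(3EI) = θ_0, giving M_Q = 174.9 kN·m (hogging).
Span QR, ΣM about R: R_Q^{QR}·5 = 500.5 + 174.9, so R_Q^{QR} = 135.1 kN and R_R = 152.9 − 135.1 = 17.83 kN.

R_R = 17.83 kN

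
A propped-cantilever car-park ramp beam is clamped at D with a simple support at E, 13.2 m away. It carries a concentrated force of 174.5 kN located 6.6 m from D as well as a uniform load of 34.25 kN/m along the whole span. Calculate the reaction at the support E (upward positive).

Release the roller at E. Primary structure: cantilever fixed at D.
Deflection at E on the released cantilever, summing each load's contribution:
  point load 174.5 at a = 6.6: Pa²(3L − a)/(6EI) = 41807/EI
  UDL 34.25: wL⁴/(8EI) = 129977/EI
  δ_0 = 171784/EI
Tip deflection under a unit load at E: L³/(3EI) = 766.7/EI.
Compatibility at E: δ_0 − R_E·δ_{EE} = 0, so R_E = 171784/766.7 = 224.1 kN.

R_E = 224.1 kN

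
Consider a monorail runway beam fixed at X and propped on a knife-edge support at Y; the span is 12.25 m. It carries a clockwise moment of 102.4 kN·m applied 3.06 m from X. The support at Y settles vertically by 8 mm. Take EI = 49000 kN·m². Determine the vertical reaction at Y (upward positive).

Choose R_Y as the redundant. The primary structure is the cantilever fixed at X.
Primary-structure tip deflection at Y by superposition:
  clockwise couple 102.4 at a = 3.06: M₀a(2L − a)/(2EI) = 3359/EI
Tip deflection under a unit load at Y: L³/(3EI) = 612.8/EI.
With EI = 49000 kN·m²: δ_0 = 0.068552 m and δ_{YY} = 0.012505 m/kN.
Compatibility — the beam at Y must follow the support down by 0.008 m: δ_0 − R_Y·δ_{YY} = 0.008, so R_Y = (0.068552 − 0.008)/0.012505 = 4.842 kN.

R_Y = 4.842 kN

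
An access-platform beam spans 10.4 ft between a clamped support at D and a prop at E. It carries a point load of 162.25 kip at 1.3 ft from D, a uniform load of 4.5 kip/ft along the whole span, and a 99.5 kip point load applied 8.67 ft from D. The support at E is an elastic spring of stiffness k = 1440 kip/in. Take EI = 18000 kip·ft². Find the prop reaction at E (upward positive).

Take the reaction at E as the redundant and release it; the primary structure is a cantilever fixed at D.
Deflection at E on the released cantilever, summing each load's contribution:
  point load 162.25 at a = 1.3: Pa²(3L − a)/(6EI) = 1366/EI
  UDL 4.5: wL⁴/(8EI) = 6580/EI
  point load 99.5 at a = 8.67: Pa²(3L − a)/(6EI) = 28085/EI
  δ_0 = 36032/EI
Tip deflection under a unit load at E: L³/(3EI) = 375/EI.
With EI = 18000 kip·ft²: δ_0 = 2.0018 ft and δ_{EE} = 0.020831 ft/kip.
Compatibility — the spring shortens by R_E/k under the reaction it provides: δ_0 − R_E·δ_{EE} = R_E/k. With 1/k = 1/(1440×12) ft/kip = 0.000058 ft/kip, R_E = δ_0 / (δ_{EE} + 1/k) = 2.0018 / (0.020831 + 0.000058) = 95.83 kip.

R_E = 95.83 kip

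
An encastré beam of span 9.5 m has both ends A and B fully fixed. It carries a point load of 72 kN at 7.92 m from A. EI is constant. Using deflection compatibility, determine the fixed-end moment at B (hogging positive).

M_B = 79.07 kN·m

Release both end moments; the primary structure is a simply-supported span AB with redundants M_A and M_B.
On the primary (simply-supported) span, the end slopes from the loading are:
  at A: point load 72 at a = 7.92: Pab(L + b)/(6LEI) = 175.1/EI
  at B: point load 72 at a = 7.92: Pab(L + a)/(6LEI) = 275.4/EI
  θ_A0 = 175.1/EI,  θ_B0 = 275.4/EI
Flexibility coefficients: a unit moment at one end gives L/(3EI) there and L/(6EI) at the far end, so f₁₁ = f₂₂ = 3.167/EI and f₁₂ = f₂₁ = 1.583/EI.
Compatibility — zero rotation at each built-in end:
  3.167 M_A + 1.583 M_B = 175.1
  1.583 M_A + 3.167 M_B = 275.4
Solving the pair gives M_A = 15.77 kN·m and M_B = 79.07 kN·m (hogging).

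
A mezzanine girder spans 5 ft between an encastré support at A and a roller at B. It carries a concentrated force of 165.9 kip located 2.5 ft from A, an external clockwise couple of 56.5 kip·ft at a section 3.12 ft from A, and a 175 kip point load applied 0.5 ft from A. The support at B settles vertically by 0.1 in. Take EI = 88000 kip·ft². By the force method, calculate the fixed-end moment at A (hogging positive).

M_A = 302.1 kip·ft

Choose R_B as the redundant. The primary structure is the cantilever fixed at A.
Deflection at B on the released cantilever, summing each load's contribution:
  point load 165.9 at a = 2.5: Pa²(3L − a)/(6EI) = 2160/EI
  clockwise couple 56.5 at a = 3.12: M₀a(2L − a)/(2EI) = 606.4/EI
  point load 175 at a = 0.5: Pa²(3L − a)/(6EI) = 105.7/EI
  δ_0 = 2872/EI
Flexibility coefficient — unit upward force at B: δ_{BB} = L³/(3EI) = 41.67/EI.
With EI = 88000 kip·ft²: δ_0 = 0.03264 ft and δ_{BB} = 0.000473 ft/kip.
Compatibility — the beam at B must follow the support down by 0.008333 ft: δ_0 − R_B·δ_{BB} = 0.008333, so R_B = (0.03264 − 0.008333)/0.000473 = 51.33 kip.
Moment equilibrium about A: M_A = Σ(load moments about A) − R_B·L = 558.8 − 51.33×5 = 302.1 kip·ft.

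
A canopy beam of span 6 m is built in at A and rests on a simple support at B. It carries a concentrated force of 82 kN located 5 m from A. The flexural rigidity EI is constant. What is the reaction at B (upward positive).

Release the roller at B. Primary structure: cantilever fixed at A.
Deflection at B on the released cantilever, summing each load's contribution:
  point load 82 at a = 5: Pa²(3L − a)/(6EI) = 4442/EI
Flexibility coefficient — unit upward force at B: δ_{BB} = L³/(3EI) = 72/EI.
Compatibility at B: δ_0 − R_B·δ_{BB} = 0, so R_B = 4442/72 = 61.69 kN.

R_B = 61.69 kN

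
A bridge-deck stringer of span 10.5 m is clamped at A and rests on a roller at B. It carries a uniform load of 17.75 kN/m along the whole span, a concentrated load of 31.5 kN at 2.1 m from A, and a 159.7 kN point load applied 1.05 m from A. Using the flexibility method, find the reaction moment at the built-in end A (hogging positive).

Remove the prop at B; the released (primary) structure is a cantilever built in at A.
Free-end deflection of the primary structure under the applied loading (downward +):
  UDL 17.75: wL⁴/(8EI) = 26969/EI
  point load 31.5 at a = 2.1: Pa²(3L − a)/(6EI) = 680.7/EI
  point load 159.7 at a = 1.05: Pa²(3L − a)/(6EI) = 893.6/EI
  δ_0 = 28543/EI
Flexibility coefficient — unit upward force at B: δ_{BB} = L³/(3EI) = 385.9/EI.
The prop prevents deflection at B: R_B = δ_0/δ_{BB} = 28543/385.9 = 73.97 kN.
Moment equilibrium about A: M_A = Σ(load moments about A) − R_B·L = 1212 − 73.97×10.5 = 435.6 kN·m.

M_A = 435.6 kN·m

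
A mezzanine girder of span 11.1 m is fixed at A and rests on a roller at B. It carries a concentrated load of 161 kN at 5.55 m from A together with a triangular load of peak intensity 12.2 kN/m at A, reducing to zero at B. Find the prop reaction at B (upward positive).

R_B = 63.85 kN

Choose R_B as the redundant. The primary structure is the cantilever fixed at A.
Deflection at B on the released cantilever, summing each load's contribution:
  point load 161 at a = 5.55: Pa²(3L − a)/(6EI) = 22936/EI
  triangular load, peak 12.2 at the fixed end: w₀L⁴/(30EI) = 6173/EI
  δ_0 = 29110/EI
Tip deflection under a unit load at B: L³/(3EI) = 455.9/EI.
Compatibility at B: δ_0 − R_B·δ_{BB} = 0, so R_B = 29110/455.9 = 63.85 kN.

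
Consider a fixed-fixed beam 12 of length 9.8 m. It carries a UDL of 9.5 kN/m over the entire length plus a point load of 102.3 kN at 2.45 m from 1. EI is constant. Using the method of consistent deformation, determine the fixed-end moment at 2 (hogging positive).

Release both end moments; the primary structure is a simply-supported span 12 with redundants M_1 and M_2.
On the primary (simply-supported) span, the end slopes from the loading are:
  at 1: UDL 9.5: wL³/(24EI) = 372.6/EI
  at 2: UDL 9.5: wL³/(24EI) = 372.6/EI
  at 1: point load 102.3 at a = 2.45: Pab(L + b)/(6LEI) = 537.3/EI
  at 2: point load 102.3 at a = 2.45: Pab(L + a)/(6LEI) = 383.8/EI
  θ_10 = 909.9/EI,  θ_20 = 756.3/EI
Flexibility coefficients: a unit moment at one end gives L/(3EI) there and L/(6EI) at the far end, so f₁₁ = f₂₂ = 3.267/EI and f₁₂ = f₂₁ = 1.633/EI.
Compatibility — zero rotation at each built-in end:
  3.267 M_1 + 1.633 M_2 = 909.9
  1.633 M_1 + 3.267 M_2 = 756.3
Solving the pair gives M_1 = 217 kN·m and M_2 = 123 kN·m (hogging).

M_2 = 123 kN·m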